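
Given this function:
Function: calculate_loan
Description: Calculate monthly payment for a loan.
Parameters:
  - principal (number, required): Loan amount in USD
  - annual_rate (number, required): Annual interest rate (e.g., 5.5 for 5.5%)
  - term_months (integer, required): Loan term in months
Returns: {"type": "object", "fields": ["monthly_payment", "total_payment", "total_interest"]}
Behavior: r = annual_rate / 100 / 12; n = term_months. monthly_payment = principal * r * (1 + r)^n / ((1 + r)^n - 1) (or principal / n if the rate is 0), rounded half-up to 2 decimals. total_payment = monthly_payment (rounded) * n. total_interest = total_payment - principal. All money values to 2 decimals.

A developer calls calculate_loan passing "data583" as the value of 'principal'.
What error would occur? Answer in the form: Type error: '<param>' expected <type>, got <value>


Spec: 'principal' is declared as number; "data583" is a string.
Type error: 'principal' expected number, got "data583"


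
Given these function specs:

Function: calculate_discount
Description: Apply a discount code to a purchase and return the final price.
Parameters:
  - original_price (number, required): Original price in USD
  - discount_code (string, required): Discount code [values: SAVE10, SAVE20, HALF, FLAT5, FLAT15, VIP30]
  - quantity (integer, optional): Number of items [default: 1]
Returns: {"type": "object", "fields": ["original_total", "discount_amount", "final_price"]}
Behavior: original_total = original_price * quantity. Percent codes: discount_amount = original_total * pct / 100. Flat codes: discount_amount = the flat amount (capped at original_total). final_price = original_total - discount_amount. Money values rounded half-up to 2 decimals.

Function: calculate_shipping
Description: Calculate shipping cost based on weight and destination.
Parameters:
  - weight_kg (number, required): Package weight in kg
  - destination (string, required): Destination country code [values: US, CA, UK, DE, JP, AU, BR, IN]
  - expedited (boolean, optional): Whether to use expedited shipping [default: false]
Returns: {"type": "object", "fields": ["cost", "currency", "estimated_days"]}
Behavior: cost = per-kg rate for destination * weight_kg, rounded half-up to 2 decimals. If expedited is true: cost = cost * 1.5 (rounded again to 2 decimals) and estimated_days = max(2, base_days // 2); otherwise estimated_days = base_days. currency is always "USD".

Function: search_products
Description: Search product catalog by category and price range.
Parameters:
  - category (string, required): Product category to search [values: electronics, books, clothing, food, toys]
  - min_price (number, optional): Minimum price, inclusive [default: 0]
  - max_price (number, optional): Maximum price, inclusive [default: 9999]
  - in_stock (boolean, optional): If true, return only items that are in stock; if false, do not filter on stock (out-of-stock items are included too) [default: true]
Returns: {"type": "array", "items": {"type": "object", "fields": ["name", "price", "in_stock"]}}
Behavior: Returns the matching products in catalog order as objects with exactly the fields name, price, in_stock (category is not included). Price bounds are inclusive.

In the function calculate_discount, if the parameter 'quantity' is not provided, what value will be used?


The calculate_discount spec declares:
  - quantity (integer, optional): Number of items [default: 1]
Default:
1


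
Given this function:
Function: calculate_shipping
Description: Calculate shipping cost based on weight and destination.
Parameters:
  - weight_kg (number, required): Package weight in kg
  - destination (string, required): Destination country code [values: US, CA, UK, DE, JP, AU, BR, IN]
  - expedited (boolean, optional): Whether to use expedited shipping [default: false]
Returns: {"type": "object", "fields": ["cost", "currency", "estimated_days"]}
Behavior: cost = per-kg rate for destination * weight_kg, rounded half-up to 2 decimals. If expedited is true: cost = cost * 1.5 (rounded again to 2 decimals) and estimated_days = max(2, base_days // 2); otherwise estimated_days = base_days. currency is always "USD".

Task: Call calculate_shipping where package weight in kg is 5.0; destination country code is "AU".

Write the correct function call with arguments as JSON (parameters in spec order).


Mapping each described value to its parameter name:
  'Package weight in kg' -> weight_kg = 5.0
  'Destination country code' -> destination = "AU"
calculate_shipping({"weight_kg": 5.0, "destination": "AU"})


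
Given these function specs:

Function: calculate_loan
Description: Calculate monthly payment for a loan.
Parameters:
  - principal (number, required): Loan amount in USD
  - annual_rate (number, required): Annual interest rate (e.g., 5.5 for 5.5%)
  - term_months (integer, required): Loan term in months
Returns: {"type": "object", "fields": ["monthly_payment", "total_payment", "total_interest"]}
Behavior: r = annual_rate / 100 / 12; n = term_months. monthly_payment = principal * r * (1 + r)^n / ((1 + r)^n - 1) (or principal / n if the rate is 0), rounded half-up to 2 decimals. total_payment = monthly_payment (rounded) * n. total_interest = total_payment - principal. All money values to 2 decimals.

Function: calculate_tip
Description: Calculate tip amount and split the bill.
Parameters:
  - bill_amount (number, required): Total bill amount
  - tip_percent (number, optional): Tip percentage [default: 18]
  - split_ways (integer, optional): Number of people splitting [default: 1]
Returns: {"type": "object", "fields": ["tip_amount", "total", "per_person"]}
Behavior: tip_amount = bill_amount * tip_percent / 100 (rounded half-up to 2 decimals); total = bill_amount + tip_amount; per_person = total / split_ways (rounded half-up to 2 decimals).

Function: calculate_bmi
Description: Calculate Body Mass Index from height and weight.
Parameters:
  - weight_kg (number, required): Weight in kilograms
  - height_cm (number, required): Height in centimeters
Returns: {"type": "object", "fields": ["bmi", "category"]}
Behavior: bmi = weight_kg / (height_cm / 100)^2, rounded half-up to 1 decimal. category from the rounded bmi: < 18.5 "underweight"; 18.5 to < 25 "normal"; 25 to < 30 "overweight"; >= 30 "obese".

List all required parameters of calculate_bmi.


Parameters of calculate_bmi and their required/optional flag:
  weight_kg: required
  height_cm: required
height_cm, weight_kg


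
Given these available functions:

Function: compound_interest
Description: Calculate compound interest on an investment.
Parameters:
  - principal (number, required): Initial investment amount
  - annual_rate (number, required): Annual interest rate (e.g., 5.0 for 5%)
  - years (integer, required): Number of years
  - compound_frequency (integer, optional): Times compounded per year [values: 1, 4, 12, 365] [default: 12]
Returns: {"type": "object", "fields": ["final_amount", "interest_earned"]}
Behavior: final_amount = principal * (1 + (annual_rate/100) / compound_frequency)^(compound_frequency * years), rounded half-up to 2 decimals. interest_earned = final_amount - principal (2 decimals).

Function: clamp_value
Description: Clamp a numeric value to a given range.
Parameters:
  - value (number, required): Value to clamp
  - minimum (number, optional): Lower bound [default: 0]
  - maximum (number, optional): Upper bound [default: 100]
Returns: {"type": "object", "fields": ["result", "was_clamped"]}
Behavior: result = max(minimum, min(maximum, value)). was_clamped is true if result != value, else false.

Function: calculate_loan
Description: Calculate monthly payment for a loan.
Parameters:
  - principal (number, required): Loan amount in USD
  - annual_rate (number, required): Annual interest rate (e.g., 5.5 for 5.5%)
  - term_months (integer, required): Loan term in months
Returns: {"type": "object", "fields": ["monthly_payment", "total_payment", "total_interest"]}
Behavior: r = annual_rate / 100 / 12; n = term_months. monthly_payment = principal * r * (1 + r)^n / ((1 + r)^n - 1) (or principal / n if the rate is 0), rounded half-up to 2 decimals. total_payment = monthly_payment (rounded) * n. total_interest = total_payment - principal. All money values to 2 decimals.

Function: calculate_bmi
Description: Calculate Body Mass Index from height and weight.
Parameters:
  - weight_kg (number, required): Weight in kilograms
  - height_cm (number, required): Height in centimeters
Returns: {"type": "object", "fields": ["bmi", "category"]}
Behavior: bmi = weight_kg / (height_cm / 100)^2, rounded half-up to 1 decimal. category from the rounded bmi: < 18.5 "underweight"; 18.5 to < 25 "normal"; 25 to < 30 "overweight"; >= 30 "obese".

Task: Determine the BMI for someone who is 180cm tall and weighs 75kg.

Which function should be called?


The task needs a function whose description is: Calculate Body Mass Index from height and weight.
calculate_bmi


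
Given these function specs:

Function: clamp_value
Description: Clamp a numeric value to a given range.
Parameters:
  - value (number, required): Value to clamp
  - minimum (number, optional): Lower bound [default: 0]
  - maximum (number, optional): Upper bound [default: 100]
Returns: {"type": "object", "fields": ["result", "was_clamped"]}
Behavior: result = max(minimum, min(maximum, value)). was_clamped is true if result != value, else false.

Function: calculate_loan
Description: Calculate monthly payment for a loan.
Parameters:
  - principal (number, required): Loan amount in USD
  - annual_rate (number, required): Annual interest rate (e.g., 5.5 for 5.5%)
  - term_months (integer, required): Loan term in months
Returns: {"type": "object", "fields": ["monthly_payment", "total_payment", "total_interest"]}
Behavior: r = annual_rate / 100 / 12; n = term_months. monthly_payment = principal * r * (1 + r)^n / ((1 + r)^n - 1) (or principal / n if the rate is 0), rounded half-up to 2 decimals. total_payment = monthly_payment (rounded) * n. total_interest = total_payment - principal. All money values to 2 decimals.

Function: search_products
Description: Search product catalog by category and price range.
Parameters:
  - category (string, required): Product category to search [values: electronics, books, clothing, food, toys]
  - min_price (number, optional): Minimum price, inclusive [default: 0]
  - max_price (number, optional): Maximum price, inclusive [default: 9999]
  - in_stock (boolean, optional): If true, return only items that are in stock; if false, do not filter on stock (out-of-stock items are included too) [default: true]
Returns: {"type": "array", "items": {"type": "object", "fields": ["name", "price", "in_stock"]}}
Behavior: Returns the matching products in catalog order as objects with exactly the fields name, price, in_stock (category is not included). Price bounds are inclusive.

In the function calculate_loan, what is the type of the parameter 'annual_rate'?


The calculate_loan spec declares:
  - annual_rate (number, required): Annual interest rate (e.g., 5.5 for 5.5%)
Type:
number


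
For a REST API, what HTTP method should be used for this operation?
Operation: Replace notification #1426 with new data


GET = read, POST = create, PUT = update/replace, DELETE = remove
This operation is an update/replace.
PUT


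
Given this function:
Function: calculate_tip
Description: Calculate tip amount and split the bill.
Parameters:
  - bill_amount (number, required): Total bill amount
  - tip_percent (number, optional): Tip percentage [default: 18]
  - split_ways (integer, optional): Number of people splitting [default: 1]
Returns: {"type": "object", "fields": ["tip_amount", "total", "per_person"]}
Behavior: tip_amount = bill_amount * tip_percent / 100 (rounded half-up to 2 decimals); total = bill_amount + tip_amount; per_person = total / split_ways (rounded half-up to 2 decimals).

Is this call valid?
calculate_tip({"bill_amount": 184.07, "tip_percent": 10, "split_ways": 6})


Checking all required parameters present and types match... All valid.
Valid


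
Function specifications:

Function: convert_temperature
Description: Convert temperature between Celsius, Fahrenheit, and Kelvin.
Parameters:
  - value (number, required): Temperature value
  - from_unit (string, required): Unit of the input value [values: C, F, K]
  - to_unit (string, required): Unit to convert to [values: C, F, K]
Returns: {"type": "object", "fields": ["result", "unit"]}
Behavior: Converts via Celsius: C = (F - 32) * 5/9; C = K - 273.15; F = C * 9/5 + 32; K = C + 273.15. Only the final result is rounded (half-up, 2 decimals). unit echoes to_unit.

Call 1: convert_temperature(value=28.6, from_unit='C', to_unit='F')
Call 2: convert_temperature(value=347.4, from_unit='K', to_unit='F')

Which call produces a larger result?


Call 1:
  Input already in C: 28.6
  To F: 28.6 * 9/5 + 32 = 83.48
  Round to 2 decimals: 83.48
  -> 83.48 F
Call 2:
  To C: 347.4 - 273.15 = 74.25
  To F: 74.25 * 9/5 + 32 = 165.65
  Round to 2 decimals: 165.65
  -> 165.65 F
Call 2 (165.65 F)


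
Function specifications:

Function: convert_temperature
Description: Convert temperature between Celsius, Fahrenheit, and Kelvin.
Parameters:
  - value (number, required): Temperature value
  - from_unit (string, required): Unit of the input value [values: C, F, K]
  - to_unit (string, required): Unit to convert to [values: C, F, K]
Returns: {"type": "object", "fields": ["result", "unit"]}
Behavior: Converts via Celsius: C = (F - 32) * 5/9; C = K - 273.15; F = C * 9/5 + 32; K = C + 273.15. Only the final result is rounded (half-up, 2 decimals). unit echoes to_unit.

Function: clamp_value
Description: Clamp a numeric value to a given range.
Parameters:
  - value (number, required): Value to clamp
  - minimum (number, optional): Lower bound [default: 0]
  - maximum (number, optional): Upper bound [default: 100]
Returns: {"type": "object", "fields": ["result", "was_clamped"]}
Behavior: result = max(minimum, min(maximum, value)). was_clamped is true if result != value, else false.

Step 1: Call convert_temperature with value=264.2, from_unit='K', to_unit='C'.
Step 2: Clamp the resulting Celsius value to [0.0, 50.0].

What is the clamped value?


Step 1: convert_temperature(value=264.2, from_unit=K, to_unit=C)
  To C: 264.2 - 273.15 = -8.95
  Target is C: -8.95
  Round to 2 decimals: -8.95
  -> result = -8.95 C
Step 2: clamp_value(value=-8.95, minimum=0.0, maximum=50.0)
  result = max(0.0, min(50.0, -8.95)) = max(0.0, -8.95) = 0.0
  was_clamped = (0.0 != -8.95) = true
  -> result = 0.0
0.0


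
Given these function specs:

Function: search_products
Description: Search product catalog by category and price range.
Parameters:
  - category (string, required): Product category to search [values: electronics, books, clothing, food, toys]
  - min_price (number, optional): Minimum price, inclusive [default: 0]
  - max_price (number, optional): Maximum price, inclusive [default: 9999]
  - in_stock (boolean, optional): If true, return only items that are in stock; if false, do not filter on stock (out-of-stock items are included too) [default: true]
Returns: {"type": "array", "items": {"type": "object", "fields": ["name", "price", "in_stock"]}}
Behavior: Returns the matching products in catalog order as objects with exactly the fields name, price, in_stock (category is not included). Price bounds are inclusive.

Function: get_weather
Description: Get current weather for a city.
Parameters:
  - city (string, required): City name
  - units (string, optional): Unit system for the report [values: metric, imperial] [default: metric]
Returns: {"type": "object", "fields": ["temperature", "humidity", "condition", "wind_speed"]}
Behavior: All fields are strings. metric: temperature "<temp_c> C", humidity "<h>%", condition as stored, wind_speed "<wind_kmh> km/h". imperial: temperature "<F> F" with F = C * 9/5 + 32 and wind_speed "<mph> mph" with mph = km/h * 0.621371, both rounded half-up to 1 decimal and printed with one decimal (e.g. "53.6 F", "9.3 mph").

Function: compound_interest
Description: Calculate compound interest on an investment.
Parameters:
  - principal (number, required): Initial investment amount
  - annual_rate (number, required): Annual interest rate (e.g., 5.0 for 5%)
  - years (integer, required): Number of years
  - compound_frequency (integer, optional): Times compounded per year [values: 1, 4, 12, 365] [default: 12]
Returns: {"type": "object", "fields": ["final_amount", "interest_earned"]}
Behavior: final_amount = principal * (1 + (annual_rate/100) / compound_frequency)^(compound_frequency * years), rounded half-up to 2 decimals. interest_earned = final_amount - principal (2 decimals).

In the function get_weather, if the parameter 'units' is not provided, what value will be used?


The get_weather spec declares:
  - units (string, optional): Unit system for the report [values: metric, imperial] [default: metric]
Default:
metric


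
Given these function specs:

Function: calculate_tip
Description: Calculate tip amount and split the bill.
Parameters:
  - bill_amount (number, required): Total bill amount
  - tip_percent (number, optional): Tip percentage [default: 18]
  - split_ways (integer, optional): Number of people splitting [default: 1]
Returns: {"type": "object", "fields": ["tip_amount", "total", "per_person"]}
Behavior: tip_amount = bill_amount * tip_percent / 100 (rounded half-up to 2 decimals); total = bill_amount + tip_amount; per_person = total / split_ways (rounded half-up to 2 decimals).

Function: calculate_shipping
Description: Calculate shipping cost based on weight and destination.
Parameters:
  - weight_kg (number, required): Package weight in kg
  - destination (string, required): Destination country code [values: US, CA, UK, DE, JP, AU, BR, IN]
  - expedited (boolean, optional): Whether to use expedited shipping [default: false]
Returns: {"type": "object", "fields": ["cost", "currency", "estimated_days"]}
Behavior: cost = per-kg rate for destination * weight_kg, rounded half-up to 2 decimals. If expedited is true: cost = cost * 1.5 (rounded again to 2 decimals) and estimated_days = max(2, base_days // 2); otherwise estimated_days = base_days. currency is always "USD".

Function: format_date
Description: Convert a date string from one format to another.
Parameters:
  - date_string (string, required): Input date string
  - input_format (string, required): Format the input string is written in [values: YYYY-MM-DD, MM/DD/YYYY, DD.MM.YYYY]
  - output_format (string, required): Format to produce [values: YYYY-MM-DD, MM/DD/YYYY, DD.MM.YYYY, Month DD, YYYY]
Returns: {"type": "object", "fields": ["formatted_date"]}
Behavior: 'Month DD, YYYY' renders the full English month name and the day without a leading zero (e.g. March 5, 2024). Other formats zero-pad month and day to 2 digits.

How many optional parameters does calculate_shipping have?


Parameters of calculate_shipping: weight_kg (required), destination (required), expedited (optional)
Optional count:
1


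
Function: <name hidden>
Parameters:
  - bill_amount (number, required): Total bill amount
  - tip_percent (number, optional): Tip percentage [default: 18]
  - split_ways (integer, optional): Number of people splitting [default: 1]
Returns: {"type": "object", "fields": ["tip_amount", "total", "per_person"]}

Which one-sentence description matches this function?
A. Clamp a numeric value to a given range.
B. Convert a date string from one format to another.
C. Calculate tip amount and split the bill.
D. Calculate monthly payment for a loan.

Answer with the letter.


Parameters bill_amount, tip_percent, split_ways and return ["tip_amount", "total", "per_person"] fit: Calculate tip amount and split the bill.
C


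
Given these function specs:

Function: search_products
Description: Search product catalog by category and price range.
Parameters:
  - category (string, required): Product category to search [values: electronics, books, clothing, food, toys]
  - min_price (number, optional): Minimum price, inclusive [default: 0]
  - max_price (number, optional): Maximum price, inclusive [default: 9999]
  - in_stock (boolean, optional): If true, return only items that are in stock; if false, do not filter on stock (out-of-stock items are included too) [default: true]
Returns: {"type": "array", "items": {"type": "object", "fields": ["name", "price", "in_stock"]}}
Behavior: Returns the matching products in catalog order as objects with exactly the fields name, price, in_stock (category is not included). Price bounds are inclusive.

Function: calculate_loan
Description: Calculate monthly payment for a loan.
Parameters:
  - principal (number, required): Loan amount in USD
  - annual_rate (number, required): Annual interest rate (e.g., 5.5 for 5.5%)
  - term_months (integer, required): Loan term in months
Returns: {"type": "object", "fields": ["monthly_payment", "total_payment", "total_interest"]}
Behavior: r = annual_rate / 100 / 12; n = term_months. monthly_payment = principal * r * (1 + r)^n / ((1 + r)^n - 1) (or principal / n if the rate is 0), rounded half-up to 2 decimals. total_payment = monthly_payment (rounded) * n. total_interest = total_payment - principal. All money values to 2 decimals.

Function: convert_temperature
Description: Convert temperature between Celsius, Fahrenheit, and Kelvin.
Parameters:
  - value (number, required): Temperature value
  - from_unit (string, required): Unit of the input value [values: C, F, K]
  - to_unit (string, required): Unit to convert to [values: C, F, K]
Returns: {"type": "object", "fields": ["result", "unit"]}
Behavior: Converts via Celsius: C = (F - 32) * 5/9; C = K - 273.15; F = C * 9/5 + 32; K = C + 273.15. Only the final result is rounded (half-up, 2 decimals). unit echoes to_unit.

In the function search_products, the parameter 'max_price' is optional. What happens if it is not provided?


The search_products spec declares:
  - max_price (number, optional): Maximum price, inclusive [default: 9999]
It defaults to 9999


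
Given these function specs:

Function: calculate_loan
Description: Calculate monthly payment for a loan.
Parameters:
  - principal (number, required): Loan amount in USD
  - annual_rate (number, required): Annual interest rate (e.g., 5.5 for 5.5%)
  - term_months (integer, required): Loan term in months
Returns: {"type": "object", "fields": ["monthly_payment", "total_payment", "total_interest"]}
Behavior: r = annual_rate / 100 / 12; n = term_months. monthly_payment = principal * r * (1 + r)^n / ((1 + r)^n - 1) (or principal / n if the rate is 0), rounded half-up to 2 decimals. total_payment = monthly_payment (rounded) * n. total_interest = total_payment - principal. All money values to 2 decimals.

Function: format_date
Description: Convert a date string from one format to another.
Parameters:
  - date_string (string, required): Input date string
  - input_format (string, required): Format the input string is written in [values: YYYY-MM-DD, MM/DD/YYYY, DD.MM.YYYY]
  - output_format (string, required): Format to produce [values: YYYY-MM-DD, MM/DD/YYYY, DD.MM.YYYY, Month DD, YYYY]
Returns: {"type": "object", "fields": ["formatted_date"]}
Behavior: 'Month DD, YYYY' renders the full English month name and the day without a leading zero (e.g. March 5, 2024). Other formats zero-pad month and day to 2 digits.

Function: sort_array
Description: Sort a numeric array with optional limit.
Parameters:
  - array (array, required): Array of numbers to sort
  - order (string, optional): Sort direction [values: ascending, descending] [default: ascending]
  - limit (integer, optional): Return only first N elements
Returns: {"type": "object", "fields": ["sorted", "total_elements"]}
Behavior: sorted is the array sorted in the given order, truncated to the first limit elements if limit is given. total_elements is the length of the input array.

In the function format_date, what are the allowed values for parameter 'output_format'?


The format_date spec declares:
  - output_format (string, required): Format to produce [values: YYYY-MM-DD, MM/DD/YYYY, DD.MM.YYYY, Month DD, YYYY]
Allowed values:
YYYY-MM-DD, MM/DD/YYYY, DD.MM.YYYY, Month DD, YYYY


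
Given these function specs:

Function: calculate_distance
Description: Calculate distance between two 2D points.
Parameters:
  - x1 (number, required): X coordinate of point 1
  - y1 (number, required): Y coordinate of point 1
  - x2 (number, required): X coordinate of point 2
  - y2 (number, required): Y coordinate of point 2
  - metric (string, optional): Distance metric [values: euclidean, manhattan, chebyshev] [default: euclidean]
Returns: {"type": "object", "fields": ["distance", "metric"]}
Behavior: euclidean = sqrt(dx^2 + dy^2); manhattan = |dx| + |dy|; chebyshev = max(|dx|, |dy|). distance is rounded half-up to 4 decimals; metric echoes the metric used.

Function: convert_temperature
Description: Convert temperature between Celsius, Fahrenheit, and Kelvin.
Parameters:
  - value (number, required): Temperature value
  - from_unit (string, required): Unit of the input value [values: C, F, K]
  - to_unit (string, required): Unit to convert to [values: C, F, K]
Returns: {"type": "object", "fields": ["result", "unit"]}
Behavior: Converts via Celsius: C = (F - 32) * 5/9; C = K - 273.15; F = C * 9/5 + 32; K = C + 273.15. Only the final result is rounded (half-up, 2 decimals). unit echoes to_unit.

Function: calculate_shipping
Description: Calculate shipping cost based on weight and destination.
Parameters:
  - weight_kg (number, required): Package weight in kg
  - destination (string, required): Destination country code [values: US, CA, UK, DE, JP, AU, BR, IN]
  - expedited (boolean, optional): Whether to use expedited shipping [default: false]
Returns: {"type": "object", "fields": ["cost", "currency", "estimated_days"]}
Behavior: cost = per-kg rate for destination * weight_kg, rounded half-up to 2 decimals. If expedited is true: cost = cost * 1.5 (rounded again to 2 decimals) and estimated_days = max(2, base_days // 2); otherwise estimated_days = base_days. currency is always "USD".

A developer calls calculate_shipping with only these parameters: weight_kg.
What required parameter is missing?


Required parameters: weight_kg, destination
Provided: weight_kg
Missing: destination
destination


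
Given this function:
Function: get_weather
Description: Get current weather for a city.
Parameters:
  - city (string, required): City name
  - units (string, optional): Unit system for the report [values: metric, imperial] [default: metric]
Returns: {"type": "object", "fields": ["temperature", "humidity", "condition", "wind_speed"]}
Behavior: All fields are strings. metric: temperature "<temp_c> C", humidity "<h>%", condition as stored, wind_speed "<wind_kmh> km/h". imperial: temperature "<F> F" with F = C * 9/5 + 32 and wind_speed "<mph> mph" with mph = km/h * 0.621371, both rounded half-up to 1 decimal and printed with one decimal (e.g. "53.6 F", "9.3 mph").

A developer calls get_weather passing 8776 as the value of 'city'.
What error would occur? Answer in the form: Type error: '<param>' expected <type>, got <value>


Spec: 'city' is declared as string; 8776 is an integer.
Type error: 'city' expected string, got 8776


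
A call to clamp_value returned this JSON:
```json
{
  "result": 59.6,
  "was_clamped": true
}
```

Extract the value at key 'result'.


59.6


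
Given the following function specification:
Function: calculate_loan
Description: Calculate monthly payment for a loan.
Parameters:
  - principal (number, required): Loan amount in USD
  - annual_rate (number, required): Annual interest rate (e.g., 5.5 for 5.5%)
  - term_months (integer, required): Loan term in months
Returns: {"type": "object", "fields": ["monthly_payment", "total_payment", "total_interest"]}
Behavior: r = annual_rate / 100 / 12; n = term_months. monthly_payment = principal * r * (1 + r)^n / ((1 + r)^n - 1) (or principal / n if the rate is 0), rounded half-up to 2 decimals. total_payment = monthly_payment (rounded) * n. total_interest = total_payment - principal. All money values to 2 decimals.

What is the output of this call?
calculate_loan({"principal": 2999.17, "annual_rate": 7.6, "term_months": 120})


r = 7.6 / 100 / 12 = 0.006333333333 (keep full precision)
(1 + r)^120 = 2.13315786
monthly_payment = 2999.17 * 0.006333333333 * 2.13315786 / (2.13315786 - 1) = 35.757406 -> 35.76
total_payment = 35.76 * 120 = 4291.20
total_interest = 4291.20 - 2999.17 = 1292.03
Output:
{"monthly_payment": 35.76, "total_payment": 4291.2, "total_interest": 1292.03}


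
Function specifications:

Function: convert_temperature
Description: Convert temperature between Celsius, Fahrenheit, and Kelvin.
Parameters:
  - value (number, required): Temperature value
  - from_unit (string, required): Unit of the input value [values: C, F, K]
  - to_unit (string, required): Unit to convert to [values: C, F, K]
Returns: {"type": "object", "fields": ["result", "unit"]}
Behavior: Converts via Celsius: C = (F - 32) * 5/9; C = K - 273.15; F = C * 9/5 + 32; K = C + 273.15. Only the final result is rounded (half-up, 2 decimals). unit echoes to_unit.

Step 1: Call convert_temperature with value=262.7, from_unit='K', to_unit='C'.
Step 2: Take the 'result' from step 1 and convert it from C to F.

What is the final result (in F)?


Step 1: convert_temperature(value=262.7, from_unit=K, to_unit=C)
  To C: 262.7 - 273.15 = -10.45
  Target is C: -10.45
  Round to 2 decimals: -10.45
  -> result = -10.45 C
Step 2: convert_temperature(value=-10.45, from_unit=C, to_unit=F)
  Input already in C: -10.45
  To F: -10.45 * 9/5 + 32 = 13.19
  Round to 2 decimals: 13.19
  -> result = 13.19 F
13.19 F


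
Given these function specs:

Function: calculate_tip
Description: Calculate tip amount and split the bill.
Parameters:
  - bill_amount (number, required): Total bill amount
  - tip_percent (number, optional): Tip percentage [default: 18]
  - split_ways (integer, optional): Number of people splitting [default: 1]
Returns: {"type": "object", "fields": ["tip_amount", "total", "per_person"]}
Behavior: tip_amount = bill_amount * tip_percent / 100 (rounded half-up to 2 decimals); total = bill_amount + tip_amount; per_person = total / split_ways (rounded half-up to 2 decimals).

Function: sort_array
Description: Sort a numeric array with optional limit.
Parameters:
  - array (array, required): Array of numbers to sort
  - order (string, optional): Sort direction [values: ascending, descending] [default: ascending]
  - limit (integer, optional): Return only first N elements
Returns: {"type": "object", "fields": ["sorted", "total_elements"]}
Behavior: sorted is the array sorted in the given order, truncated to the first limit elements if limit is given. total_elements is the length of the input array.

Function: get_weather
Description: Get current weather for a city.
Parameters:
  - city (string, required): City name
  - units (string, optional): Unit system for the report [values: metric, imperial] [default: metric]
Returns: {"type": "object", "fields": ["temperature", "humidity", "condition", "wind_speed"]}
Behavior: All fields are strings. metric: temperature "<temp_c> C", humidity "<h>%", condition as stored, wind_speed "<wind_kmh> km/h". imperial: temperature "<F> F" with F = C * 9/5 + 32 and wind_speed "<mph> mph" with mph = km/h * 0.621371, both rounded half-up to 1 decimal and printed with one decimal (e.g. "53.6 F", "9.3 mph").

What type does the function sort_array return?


The sort_array spec declares Returns: {"type": "object", "fields": ["sorted", "total_elements"]}
Type:
object


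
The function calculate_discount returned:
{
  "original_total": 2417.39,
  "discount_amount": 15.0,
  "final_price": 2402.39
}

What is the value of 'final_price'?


2402.39


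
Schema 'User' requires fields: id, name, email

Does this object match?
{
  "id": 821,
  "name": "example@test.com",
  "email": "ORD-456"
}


Checking required fields... All present.
Valid - all required fields present


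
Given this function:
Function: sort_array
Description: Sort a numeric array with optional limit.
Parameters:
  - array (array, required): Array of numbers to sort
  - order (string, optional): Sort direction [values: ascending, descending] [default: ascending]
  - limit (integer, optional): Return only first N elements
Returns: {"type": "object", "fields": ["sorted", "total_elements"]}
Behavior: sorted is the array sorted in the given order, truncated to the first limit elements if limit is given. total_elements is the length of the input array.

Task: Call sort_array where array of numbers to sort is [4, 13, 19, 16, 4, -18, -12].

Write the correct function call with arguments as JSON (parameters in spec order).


Mapping each described value to its parameter name:
  'Array of numbers to sort' -> array = [4, 13, 19, 16, 4, -18, -12]
sort_array({"array": [4, 13, 19, 16, 4, -18, -12]})


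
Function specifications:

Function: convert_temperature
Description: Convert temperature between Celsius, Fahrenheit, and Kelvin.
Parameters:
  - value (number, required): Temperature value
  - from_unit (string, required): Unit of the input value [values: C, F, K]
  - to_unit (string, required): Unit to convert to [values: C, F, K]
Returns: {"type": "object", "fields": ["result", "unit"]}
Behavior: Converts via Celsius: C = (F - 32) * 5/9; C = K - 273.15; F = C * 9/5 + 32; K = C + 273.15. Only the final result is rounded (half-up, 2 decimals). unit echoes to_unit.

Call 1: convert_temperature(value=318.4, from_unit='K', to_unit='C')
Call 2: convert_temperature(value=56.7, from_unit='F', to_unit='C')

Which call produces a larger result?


Call 1:
  To C: 318.4 - 273.15 = 45.25
  Target is C: 45.25
  Round to 2 decimals: 45.25
  -> 45.25 C
Call 2:
  To C: (56.7 - 32) * 5/9 = 13.722222
  Target is C: 13.722222
  Round to 2 decimals: 13.72
  -> 13.72 C
Call 1 (45.25 C)


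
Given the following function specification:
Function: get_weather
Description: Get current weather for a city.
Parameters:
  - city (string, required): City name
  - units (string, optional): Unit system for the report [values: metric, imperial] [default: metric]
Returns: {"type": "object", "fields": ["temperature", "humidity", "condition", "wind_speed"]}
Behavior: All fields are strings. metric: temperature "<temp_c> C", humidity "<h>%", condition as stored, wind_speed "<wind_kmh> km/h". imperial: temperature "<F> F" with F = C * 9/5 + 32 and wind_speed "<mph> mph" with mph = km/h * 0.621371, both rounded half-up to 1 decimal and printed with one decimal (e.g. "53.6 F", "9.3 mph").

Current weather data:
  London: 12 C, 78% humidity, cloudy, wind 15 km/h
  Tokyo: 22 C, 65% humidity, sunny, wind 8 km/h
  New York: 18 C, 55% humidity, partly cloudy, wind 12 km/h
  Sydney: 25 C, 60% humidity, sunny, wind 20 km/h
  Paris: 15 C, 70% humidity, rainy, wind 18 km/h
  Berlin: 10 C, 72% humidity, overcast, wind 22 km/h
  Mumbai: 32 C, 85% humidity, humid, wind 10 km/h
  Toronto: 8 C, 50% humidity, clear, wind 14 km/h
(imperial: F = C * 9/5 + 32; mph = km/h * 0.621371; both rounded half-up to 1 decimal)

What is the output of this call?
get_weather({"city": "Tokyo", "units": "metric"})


Tokyo record: 22 C, 65%, sunny, 8 km/h
metric: report values as stored ('<temp_c> C', '<humidity>%', '<wind_kmh> km/h')
Output:
{"temperature": "22 C", "humidity": "65%", "condition": "sunny", "wind_speed": "8 km/h"}


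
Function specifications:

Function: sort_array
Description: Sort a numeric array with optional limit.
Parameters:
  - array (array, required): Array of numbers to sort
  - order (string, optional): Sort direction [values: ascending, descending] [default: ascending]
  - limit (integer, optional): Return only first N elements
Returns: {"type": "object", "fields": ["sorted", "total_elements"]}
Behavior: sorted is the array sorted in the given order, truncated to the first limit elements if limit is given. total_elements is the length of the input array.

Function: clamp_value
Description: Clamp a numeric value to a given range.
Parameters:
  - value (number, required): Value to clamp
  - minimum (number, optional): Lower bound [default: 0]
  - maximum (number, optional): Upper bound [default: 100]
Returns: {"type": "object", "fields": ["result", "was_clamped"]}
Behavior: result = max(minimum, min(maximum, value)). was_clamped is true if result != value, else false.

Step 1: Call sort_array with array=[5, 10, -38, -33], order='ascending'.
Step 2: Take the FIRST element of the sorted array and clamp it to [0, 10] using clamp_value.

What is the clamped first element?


Step 1: sort_array(order=ascending)
  sorted: [-38, -33, 5, 10]
  -> first element = -38
Step 2: clamp_value(value=-38, minimum=0, maximum=10)
  result = max(0, min(10, -38)) = max(0, -38) = 0
  was_clamped = (0 != -38) = true
  -> result = 0
0


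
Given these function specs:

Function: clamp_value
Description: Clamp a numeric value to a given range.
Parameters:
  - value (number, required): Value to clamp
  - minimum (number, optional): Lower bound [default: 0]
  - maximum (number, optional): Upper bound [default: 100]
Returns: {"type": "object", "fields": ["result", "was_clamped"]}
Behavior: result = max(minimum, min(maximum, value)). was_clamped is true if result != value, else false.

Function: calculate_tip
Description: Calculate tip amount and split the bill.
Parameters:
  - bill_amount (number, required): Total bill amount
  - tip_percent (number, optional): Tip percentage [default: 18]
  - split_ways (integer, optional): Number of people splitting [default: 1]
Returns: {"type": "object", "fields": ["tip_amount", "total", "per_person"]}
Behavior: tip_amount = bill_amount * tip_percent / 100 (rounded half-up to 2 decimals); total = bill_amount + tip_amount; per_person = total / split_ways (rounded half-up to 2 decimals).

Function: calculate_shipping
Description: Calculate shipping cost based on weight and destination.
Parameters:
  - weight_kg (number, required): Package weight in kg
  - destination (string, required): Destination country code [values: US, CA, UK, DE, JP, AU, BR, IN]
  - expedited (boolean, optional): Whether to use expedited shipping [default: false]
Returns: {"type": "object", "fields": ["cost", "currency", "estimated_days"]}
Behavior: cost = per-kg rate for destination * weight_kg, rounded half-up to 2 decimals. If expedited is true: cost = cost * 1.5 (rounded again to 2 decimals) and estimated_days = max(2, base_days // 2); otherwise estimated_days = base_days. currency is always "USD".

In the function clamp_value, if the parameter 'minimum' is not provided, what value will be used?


The clamp_value spec declares:
  - minimum (number, optional): Lower bound [default: 0]
Default:
0


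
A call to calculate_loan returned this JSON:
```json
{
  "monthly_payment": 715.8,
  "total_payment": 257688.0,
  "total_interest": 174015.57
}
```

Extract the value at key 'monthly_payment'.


715.8


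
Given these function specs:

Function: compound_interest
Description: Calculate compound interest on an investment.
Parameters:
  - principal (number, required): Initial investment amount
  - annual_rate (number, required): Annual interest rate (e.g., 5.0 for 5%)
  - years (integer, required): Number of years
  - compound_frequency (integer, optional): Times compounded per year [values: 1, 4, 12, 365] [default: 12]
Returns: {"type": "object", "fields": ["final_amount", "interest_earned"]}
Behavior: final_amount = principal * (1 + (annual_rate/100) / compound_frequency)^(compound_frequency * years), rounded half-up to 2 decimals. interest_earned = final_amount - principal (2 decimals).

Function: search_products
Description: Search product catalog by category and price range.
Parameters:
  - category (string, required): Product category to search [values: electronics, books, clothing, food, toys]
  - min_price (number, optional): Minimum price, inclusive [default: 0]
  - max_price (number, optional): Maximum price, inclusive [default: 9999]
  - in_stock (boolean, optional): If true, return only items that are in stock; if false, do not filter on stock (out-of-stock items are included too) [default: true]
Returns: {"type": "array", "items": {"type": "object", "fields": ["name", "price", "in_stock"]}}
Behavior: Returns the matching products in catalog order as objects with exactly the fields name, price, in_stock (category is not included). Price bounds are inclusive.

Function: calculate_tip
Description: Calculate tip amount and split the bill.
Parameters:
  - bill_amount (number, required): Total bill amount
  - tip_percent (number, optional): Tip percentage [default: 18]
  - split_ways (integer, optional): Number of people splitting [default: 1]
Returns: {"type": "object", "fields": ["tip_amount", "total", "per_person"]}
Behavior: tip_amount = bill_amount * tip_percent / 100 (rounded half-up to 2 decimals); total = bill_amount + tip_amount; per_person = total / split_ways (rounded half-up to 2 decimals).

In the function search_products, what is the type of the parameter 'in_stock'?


The search_products spec declares:
  - in_stock (boolean, optional): If true, return only items that are in stock; if false, do not filter on stock (out-of-stock items are included too) [default: true]
Type:
boolean
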